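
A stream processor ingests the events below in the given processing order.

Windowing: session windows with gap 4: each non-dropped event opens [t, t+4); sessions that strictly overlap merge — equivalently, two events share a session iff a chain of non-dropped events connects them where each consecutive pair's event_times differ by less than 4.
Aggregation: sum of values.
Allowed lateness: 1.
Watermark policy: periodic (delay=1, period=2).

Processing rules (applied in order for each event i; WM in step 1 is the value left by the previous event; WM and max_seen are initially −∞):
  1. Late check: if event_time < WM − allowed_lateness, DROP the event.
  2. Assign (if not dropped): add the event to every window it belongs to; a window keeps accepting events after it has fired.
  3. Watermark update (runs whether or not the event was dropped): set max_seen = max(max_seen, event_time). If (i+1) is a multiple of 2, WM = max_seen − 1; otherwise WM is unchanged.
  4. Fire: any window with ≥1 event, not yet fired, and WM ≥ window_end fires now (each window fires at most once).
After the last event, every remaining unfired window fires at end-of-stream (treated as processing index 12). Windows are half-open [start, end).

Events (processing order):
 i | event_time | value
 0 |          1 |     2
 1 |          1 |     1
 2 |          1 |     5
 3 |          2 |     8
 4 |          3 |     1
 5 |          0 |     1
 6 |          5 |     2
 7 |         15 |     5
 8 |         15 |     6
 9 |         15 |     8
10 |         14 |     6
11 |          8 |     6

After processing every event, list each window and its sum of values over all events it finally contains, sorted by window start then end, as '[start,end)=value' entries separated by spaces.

i=0 t=1 v=2: → [1,5); WM=−∞
i=1 t=1 v=1: → [1,5); WM=0
i=2 t=1 v=5: → [1,5); WM=0
i=3 t=2 v=8: → [1,6); WM=1
i=4 t=3 v=1: → [1,7); WM=1
i=5 t=0 v=1: → [0,7); WM=2
i=6 t=5 v=2: → [0,9); WM=2
i=7 t=15 v=5: → [15,19); WM=14
i=8 t=15 v=6: → [15,19); WM=14
i=9 t=15 v=8: → [15,19); WM=14
i=10 t=14 v=6: → [14,19); WM=14
i=11 t=8 v=6: DROP (t<14-1); WM=14

[0,9)=20 [14,19)=25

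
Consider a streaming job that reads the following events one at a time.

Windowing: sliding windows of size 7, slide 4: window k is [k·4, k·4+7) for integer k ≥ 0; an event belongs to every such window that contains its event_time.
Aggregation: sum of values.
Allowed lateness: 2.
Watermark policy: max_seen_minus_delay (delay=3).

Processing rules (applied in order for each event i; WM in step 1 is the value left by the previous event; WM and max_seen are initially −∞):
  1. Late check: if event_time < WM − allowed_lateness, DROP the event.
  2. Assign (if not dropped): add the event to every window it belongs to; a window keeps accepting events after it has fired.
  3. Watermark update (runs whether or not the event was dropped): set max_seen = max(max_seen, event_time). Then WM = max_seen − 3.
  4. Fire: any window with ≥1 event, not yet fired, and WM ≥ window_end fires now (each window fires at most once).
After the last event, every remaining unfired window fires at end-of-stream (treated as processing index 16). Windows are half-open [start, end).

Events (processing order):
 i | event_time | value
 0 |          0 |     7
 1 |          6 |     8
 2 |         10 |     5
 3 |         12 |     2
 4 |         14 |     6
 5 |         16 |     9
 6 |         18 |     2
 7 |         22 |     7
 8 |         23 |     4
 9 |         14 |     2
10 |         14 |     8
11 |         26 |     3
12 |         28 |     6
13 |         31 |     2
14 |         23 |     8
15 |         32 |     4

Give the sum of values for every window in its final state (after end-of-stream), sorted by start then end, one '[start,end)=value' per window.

i=0 t=0 v=7: → [0,7); WM=-3
i=1 t=6 v=8: → [4,11),[0,7); WM=3
i=2 t=10 v=5: → [8,15),[4,11); WM=7; [0,7) fires=15
i=3 t=12 v=2: → [12,19),[8,15); WM=9
i=4 t=14 v=6: → [12,19),[8,15); WM=11; [4,11) fires=13
i=5 t=16 v=9: → [16,23),[12,19); WM=13
i=6 t=18 v=2: → [16,23),[12,19); WM=15; [8,15) fires=13
i=7 t=22 v=7: → [20,27),[16,23); WM=19; [12,19) fires=19
i=8 t=23 v=4: → [20,27); WM=20
i=9 t=14 v=2: DROP (t<20-2); WM=20
i=10 t=14 v=8: DROP (t<20-2); WM=20
i=11 t=26 v=3: → [24,31),[20,27); WM=23; [16,23) fires=18
i=12 t=28 v=6: → [28,35),[24,31); WM=25
i=13 t=31 v=2: → [28,35); WM=28; [20,27) fires=14
i=14 t=23 v=8: DROP (t<28-2); WM=28
i=15 t=32 v=4: → [32,39),[28,35); WM=29

[0,7)=15 [4,11)=13 [8,15)=13 [12,19)=19 [16,23)=18 [20,27)=14 [24,31)=9 [28,35)=12 [32,39)=4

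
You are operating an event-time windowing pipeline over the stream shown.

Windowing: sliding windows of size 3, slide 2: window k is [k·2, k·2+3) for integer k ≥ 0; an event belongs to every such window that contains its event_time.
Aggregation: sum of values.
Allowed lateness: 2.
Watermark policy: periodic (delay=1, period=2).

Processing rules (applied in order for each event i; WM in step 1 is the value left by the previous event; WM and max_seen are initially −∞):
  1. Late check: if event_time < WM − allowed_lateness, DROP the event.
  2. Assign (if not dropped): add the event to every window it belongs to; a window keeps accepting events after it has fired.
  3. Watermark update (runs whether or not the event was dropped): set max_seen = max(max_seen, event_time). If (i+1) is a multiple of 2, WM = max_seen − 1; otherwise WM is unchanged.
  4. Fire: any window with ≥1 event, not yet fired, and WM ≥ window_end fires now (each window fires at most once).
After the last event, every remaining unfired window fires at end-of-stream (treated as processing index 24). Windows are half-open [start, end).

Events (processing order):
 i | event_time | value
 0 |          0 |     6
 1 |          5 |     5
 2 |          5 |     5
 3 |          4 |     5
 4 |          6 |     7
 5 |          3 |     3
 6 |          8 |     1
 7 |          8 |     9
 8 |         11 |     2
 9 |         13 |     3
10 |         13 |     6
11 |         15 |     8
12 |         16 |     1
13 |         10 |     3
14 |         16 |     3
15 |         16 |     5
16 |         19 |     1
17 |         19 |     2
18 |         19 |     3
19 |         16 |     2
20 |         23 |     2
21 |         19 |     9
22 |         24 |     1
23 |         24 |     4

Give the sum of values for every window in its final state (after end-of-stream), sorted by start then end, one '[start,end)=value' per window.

[0,3)=6 [2,5)=8 [4,7)=22 [6,9)=17 [8,11)=10 [10,13)=2 [12,15)=9 [14,17)=19 [16,19)=11 [18,21)=15 [22,25)=7 [24,27)=5

i=0 t=0 v=6: → [0,3); WM=−∞
i=1 t=5 v=5: → [4,7); WM=4; [0,3) fires=6
i=2 t=5 v=5: → [4,7); WM=4
i=3 t=4 v=5: → [4,7),[2,5); WM=4
i=4 t=6 v=7: → [6,9),[4,7); WM=4
i=5 t=3 v=3: → [2,5); WM=5; [2,5) fires=8
i=6 t=8 v=1: → [8,11),[6,9); WM=5
i=7 t=8 v=9: → [8,11),[6,9); WM=7; [4,7) fires=22
i=8 t=11 v=2: → [10,13); WM=7
i=9 t=13 v=3: → [12,15); WM=12; [6,9) fires=17 [8,11) fires=10
i=10 t=13 v=6: → [12,15); WM=12
i=11 t=15 v=8: → [14,17); WM=14; [10,13) fires=2
i=12 t=16 v=1: → [16,19),[14,17); WM=14
i=13 t=10 v=3: DROP (t<14-2); WM=15; [12,15) fires=9
i=14 t=16 v=3: → [16,19),[14,17); WM=15
i=15 t=16 v=5: → [16,19),[14,17); WM=15
i=16 t=19 v=1: → [18,21); WM=15
i=17 t=19 v=2: → [18,21); WM=18; [14,17) fires=17
i=18 t=19 v=3: → [18,21); WM=18
i=19 t=16 v=2: → [16,19),[14,17); WM=18
i=20 t=23 v=2: → [22,25); WM=18
i=21 t=19 v=9: → [18,21); WM=22; [16,19) fires=11 [18,21) fires=15
i=22 t=24 v=1: → [24,27),[22,25); WM=22
i=23 t=24 v=4: → [24,27),[22,25); WM=23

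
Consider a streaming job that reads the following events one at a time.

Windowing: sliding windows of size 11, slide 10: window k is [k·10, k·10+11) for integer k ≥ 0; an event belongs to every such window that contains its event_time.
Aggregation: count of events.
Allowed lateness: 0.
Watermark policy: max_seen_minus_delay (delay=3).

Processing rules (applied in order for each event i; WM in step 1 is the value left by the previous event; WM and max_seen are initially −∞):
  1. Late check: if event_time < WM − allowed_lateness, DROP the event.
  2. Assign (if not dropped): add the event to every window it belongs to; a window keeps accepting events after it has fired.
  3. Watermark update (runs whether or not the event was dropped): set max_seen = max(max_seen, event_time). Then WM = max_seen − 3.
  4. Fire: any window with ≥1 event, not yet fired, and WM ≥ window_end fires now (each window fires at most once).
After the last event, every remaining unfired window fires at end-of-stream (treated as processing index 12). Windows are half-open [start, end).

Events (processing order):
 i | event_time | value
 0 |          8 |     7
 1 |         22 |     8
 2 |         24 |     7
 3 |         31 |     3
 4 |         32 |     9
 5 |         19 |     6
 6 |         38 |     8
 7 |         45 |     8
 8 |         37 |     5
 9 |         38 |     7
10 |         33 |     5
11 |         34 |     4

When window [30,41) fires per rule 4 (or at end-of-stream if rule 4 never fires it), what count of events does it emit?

3

i=0 t=8 v=7: → [0,11); WM=5
i=1 t=22 v=8: → [20,31); WM=19; [0,11) fires=1
i=2 t=24 v=7: → [20,31); WM=21
i=3 t=31 v=3: → [30,41); WM=28
i=4 t=32 v=9: → [30,41); WM=29
i=5 t=19 v=6: DROP (t<29-0); WM=29
i=6 t=38 v=8: → [30,41); WM=35; [20,31) fires=2
i=7 t=45 v=8: → [40,51); WM=42; [30,41) fires=3
i=8 t=37 v=5: DROP (t<42-0); WM=42
i=9 t=38 v=7: DROP (t<42-0); WM=42
i=10 t=33 v=5: DROP (t<42-0); WM=42
i=11 t=34 v=4: DROP (t<42-0); WM=42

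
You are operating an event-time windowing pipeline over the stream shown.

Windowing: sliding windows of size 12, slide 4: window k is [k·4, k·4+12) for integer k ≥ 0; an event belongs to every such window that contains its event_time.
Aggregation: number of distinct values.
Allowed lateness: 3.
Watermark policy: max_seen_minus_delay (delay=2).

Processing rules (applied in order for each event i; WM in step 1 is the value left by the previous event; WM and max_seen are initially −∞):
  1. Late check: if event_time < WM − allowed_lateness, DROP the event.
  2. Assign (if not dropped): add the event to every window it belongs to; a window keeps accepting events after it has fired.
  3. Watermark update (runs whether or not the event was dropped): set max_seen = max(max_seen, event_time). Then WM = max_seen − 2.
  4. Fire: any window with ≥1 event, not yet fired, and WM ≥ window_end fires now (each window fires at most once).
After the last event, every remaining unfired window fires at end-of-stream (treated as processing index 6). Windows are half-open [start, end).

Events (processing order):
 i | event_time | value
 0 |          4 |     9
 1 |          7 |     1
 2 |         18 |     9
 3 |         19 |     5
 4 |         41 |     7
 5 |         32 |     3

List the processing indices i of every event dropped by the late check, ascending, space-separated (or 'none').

5

i=0 t=4 v=9: → [4,16),[0,12); WM=2
i=1 t=7 v=1: → [4,16),[0,12); WM=5
i=2 t=18 v=9: → [16,28),[12,24),[8,20); WM=16; [0,12) fires=2 [4,16) fires=2
i=3 t=19 v=5: → [16,28),[12,24),[8,20); WM=17
i=4 t=41 v=7: → [40,52),[36,48),[32,44); WM=39; [8,20) fires=2 [12,24) fires=2 [16,28) fires=2
i=5 t=32 v=3: DROP (t<39-3); WM=39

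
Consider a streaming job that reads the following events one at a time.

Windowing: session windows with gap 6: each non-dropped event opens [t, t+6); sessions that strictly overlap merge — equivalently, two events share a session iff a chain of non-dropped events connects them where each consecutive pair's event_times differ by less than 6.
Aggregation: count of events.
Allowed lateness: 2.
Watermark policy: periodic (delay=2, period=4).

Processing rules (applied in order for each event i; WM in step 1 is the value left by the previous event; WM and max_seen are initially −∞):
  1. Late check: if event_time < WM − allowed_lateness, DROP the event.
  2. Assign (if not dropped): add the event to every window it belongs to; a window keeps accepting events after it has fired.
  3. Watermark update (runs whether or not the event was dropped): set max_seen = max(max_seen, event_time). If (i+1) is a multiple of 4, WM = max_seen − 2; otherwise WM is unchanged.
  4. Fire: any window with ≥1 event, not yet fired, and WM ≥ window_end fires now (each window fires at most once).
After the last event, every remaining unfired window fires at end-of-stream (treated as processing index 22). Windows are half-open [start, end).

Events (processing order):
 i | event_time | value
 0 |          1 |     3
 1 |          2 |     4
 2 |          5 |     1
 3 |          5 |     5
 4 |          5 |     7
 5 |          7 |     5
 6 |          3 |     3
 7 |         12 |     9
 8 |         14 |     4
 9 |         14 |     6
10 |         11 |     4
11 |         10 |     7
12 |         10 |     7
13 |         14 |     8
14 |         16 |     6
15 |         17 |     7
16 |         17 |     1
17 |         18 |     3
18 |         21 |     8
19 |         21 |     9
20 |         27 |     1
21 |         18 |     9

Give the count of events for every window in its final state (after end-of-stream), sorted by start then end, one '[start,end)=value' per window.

i=0 t=1 v=3: → [1,7); WM=−∞
i=1 t=2 v=4: → [1,8); WM=−∞
i=2 t=5 v=1: → [1,11); WM=−∞
i=3 t=5 v=5: → [1,11); WM=3
i=4 t=5 v=7: → [1,11); WM=3
i=5 t=7 v=5: → [1,13); WM=3
i=6 t=3 v=3: → [1,13); WM=3
i=7 t=12 v=9: → [1,18); WM=10
i=8 t=14 v=4: → [1,20); WM=10
i=9 t=14 v=6: → [1,20); WM=10
i=10 t=11 v=4: → [1,20); WM=10
i=11 t=10 v=7: → [1,20); WM=12
i=12 t=10 v=7: → [1,20); WM=12
i=13 t=14 v=8: → [1,20); WM=12
i=14 t=16 v=6: → [1,22); WM=12
i=15 t=17 v=7: → [1,23); WM=15
i=16 t=17 v=1: → [1,23); WM=15
i=17 t=18 v=3: → [1,24); WM=15
i=18 t=21 v=8: → [1,27); WM=15
i=19 t=21 v=9: → [1,27); WM=19
i=20 t=27 v=1: → [27,33); WM=19
i=21 t=18 v=9: → [1,27); WM=19

[1,27)=21 [27,33)=1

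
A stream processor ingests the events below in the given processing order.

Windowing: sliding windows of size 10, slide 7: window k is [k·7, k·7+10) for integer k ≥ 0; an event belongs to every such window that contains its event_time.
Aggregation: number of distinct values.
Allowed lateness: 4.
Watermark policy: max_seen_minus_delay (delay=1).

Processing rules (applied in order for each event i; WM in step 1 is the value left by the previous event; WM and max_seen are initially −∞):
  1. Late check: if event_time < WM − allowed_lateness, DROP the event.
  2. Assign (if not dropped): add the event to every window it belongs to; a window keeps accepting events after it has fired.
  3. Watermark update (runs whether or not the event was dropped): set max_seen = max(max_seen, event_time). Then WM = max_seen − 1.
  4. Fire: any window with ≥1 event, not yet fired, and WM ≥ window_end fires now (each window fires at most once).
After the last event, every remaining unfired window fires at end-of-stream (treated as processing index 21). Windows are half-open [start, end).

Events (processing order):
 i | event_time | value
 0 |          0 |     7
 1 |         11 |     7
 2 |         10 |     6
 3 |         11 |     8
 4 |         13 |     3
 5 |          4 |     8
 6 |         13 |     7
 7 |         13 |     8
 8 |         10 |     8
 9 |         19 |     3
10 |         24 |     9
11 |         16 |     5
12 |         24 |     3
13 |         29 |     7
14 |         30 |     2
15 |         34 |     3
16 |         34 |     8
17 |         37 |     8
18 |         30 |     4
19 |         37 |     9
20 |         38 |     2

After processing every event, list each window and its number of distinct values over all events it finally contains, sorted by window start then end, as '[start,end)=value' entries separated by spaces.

[0,10)=1 [7,17)=4 [14,24)=1 [21,31)=4 [28,38)=5 [35,45)=3

i=0 t=0 v=7: → [0,10); WM=-1
i=1 t=11 v=7: → [7,17); WM=10; [0,10) fires=1
i=2 t=10 v=6: → [7,17); WM=10
i=3 t=11 v=8: → [7,17); WM=10
i=4 t=13 v=3: → [7,17); WM=12
i=5 t=4 v=8: DROP (t<12-4); WM=12
i=6 t=13 v=7: → [7,17); WM=12
i=7 t=13 v=8: → [7,17); WM=12
i=8 t=10 v=8: → [7,17); WM=12
i=9 t=19 v=3: → [14,24); WM=18; [7,17) fires=4
i=10 t=24 v=9: → [21,31); WM=23
i=11 t=16 v=5: DROP (t<23-4); WM=23
i=12 t=24 v=3: → [21,31); WM=23
i=13 t=29 v=7: → [28,38),[21,31); WM=28; [14,24) fires=1
i=14 t=30 v=2: → [28,38),[21,31); WM=29
i=15 t=34 v=3: → [28,38); WM=33; [21,31) fires=4
i=16 t=34 v=8: → [28,38); WM=33
i=17 t=37 v=8: → [35,45),[28,38); WM=36
i=18 t=30 v=4: DROP (t<36-4); WM=36
i=19 t=37 v=9: → [35,45),[28,38); WM=36
i=20 t=38 v=2: → [35,45); WM=37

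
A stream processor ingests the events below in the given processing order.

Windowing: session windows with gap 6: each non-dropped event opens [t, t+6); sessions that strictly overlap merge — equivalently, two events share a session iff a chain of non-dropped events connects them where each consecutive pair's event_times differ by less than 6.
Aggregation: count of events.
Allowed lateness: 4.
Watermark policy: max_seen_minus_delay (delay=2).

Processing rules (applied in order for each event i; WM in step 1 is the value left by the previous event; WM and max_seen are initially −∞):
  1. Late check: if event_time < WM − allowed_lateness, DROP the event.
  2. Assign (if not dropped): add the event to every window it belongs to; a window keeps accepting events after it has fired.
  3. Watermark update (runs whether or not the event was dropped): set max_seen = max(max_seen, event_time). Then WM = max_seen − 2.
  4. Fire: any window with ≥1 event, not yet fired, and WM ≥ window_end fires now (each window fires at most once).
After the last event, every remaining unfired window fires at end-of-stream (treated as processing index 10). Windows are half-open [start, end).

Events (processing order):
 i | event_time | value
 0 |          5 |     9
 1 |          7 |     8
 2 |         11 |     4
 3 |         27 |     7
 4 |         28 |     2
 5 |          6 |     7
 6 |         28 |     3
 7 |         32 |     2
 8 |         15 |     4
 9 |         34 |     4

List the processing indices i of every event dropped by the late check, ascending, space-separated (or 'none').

5 8

i=0 t=5 v=9: → [5,11); WM=3
i=1 t=7 v=8: → [5,13); WM=5
i=2 t=11 v=4: → [5,17); WM=9
i=3 t=27 v=7: → [27,33); WM=25
i=4 t=28 v=2: → [27,34); WM=26
i=5 t=6 v=7: DROP (t<26-4); WM=26
i=6 t=28 v=3: → [27,34); WM=26
i=7 t=32 v=2: → [27,38); WM=30
i=8 t=15 v=4: DROP (t<30-4); WM=30
i=9 t=34 v=4: → [27,40); WM=32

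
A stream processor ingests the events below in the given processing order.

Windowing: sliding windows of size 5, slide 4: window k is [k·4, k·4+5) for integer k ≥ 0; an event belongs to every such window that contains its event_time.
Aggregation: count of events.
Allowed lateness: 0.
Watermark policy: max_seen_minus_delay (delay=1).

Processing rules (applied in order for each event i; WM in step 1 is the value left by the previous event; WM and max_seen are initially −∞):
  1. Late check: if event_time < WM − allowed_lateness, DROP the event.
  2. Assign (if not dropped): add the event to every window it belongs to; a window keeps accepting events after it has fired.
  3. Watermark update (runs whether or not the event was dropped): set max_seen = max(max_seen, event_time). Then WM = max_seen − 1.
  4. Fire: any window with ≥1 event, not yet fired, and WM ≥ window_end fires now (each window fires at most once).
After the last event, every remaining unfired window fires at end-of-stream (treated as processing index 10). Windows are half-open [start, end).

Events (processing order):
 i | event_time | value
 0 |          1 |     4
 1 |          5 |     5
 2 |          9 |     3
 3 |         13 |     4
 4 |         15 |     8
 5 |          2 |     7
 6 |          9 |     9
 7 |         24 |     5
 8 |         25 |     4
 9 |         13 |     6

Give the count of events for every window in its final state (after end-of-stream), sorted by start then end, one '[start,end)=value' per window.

i=0 t=1 v=4: → [0,5); WM=0
i=1 t=5 v=5: → [4,9); WM=4
i=2 t=9 v=3: → [8,13); WM=8; [0,5) fires=1
i=3 t=13 v=4: → [12,17); WM=12; [4,9) fires=1
i=4 t=15 v=8: → [12,17); WM=14; [8,13) fires=1
i=5 t=2 v=7: DROP (t<14-0); WM=14
i=6 t=9 v=9: DROP (t<14-0); WM=14
i=7 t=24 v=5: → [24,29),[20,25); WM=23; [12,17) fires=2
i=8 t=25 v=4: → [24,29); WM=24
i=9 t=13 v=6: DROP (t<24-0); WM=24

[0,5)=1 [4,9)=1 [8,13)=1 [12,17)=2 [20,25)=1 [24,29)=2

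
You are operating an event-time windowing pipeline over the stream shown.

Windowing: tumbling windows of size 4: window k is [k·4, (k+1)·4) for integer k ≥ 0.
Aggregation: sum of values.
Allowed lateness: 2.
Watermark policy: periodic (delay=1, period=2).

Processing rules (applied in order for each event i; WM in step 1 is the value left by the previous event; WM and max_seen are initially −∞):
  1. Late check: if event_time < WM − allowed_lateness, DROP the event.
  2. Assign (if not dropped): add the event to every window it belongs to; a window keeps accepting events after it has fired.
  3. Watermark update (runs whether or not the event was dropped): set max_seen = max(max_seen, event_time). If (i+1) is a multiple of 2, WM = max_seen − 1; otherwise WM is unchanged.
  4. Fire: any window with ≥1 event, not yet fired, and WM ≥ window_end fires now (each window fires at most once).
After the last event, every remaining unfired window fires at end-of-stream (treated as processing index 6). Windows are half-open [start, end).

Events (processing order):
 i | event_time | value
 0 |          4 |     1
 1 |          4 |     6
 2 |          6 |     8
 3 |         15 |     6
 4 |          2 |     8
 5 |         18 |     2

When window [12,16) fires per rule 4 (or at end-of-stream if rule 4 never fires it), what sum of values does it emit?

i=0 t=4 v=1: → [4,8); WM=−∞
i=1 t=4 v=6: → [4,8); WM=3
i=2 t=6 v=8: → [4,8); WM=3
i=3 t=15 v=6: → [12,16); WM=14; [4,8) fires=15
i=4 t=2 v=8: DROP (t<14-2); WM=14
i=5 t=18 v=2: → [16,20); WM=17; [12,16) fires=6

6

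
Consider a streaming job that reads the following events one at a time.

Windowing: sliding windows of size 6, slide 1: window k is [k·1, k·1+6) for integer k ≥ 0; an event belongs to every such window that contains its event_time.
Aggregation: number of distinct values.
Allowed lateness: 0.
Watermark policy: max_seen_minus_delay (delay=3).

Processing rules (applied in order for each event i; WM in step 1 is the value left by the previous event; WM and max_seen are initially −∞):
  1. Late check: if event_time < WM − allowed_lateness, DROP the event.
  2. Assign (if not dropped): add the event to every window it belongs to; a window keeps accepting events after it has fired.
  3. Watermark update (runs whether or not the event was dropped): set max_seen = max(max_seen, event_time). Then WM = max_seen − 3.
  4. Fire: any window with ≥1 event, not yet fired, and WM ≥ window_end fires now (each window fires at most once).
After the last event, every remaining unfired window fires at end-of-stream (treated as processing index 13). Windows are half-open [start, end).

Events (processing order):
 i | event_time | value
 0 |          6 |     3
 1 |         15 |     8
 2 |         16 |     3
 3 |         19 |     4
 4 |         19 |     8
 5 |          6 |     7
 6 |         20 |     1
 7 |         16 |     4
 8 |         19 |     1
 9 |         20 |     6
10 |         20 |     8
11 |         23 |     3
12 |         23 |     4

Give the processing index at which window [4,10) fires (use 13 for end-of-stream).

1

i=0 t=6 v=3: → [6,12),[5,11),[4,10),[3,9),[2,8),[1,7); WM=3
i=1 t=15 v=8: → [15,21),[14,20),[13,19),[12,18),[11,17),[10,16); WM=12; [1,7) fires=1 [2,8) fires=1 [3,9) fires=1 [4,10) fires=1 [5,11) fires=1 [6,12) fires=1
i=2 t=16 v=3: → [16,22),[15,21),[14,20),[13,19),[12,18),[11,17); WM=13
i=3 t=19 v=4: → [19,25),[18,24),[17,23),[16,22),[15,21),[14,20); WM=16; [10,16) fires=1
i=4 t=19 v=8: → [19,25),[18,24),[17,23),[16,22),[15,21),[14,20); WM=16
i=5 t=6 v=7: DROP (t<16-0); WM=16
i=6 t=20 v=1: → [20,26),[19,25),[18,24),[17,23),[16,22),[15,21); WM=17; [11,17) fires=2
i=7 t=16 v=4: DROP (t<17-0); WM=17
i=8 t=19 v=1: → [19,25),[18,24),[17,23),[16,22),[15,21),[14,20); WM=17
i=9 t=20 v=6: → [20,26),[19,25),[18,24),[17,23),[16,22),[15,21); WM=17
i=10 t=20 v=8: → [20,26),[19,25),[18,24),[17,23),[16,22),[15,21); WM=17
i=11 t=23 v=3: → [23,29),[22,28),[21,27),[20,26),[19,25),[18,24); WM=20; [12,18) fires=2 [13,19) fires=2 [14,20) fires=4
i=12 t=23 v=4: → [23,29),[22,28),[21,27),[20,26),[19,25),[18,24); WM=20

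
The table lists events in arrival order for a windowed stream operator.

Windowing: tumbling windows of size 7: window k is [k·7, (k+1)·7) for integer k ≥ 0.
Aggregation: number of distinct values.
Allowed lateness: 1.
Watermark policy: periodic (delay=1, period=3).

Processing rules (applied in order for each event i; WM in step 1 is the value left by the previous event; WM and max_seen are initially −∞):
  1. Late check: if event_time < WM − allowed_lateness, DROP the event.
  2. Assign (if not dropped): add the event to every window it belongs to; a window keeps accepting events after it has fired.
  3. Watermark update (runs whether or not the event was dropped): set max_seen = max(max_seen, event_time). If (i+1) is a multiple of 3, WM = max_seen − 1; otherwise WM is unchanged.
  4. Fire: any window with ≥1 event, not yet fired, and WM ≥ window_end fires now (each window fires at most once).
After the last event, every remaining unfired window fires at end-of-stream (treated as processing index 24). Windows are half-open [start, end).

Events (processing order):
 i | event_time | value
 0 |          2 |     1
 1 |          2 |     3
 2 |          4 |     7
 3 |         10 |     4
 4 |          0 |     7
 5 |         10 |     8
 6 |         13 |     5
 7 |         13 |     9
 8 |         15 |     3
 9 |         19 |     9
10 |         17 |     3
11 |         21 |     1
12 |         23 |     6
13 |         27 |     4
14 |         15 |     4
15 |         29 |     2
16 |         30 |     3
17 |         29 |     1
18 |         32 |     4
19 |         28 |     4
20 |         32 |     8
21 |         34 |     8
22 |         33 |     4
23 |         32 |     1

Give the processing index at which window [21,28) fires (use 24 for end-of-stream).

i=0 t=2 v=1: → [0,7); WM=−∞
i=1 t=2 v=3: → [0,7); WM=−∞
i=2 t=4 v=7: → [0,7); WM=3
i=3 t=10 v=4: → [7,14); WM=3
i=4 t=0 v=7: DROP (t<3-1); WM=3
i=5 t=10 v=8: → [7,14); WM=9; [0,7) fires=3
i=6 t=13 v=5: → [7,14); WM=9
i=7 t=13 v=9: → [7,14); WM=9
i=8 t=15 v=3: → [14,21); WM=14; [7,14) fires=4
i=9 t=19 v=9: → [14,21); WM=14
i=10 t=17 v=3: → [14,21); WM=14
i=11 t=21 v=1: → [21,28); WM=20
i=12 t=23 v=6: → [21,28); WM=20
i=13 t=27 v=4: → [21,28); WM=20
i=14 t=15 v=4: DROP (t<20-1); WM=26; [14,21) fires=2
i=15 t=29 v=2: → [28,35); WM=26
i=16 t=30 v=3: → [28,35); WM=26
i=17 t=29 v=1: → [28,35); WM=29; [21,28) fires=3
i=18 t=32 v=4: → [28,35); WM=29
i=19 t=28 v=4: → [28,35); WM=29
i=20 t=32 v=8: → [28,35); WM=31
i=21 t=34 v=8: → [28,35); WM=31
i=22 t=33 v=4: → [28,35); WM=31
i=23 t=32 v=1: → [28,35); WM=33

17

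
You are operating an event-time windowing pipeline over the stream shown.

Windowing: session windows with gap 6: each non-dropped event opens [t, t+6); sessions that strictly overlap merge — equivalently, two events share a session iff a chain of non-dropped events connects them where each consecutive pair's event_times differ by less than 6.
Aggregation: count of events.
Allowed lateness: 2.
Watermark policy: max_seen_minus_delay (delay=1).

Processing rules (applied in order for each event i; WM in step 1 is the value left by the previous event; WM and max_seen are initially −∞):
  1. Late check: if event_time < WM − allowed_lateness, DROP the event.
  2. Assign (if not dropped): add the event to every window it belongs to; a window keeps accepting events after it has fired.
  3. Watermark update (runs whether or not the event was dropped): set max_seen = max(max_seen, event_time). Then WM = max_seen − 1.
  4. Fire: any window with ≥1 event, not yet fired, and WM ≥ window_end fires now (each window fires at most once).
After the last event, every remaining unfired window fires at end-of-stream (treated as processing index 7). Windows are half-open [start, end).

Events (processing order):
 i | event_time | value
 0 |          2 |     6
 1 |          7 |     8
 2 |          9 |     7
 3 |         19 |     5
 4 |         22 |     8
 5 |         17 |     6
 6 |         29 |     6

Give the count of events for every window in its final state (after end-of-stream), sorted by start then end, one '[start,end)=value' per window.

i=0 t=2 v=6: → [2,8); WM=1
i=1 t=7 v=8: → [2,13); WM=6
i=2 t=9 v=7: → [2,15); WM=8
i=3 t=19 v=5: → [19,25); WM=18
i=4 t=22 v=8: → [19,28); WM=21
i=5 t=17 v=6: DROP (t<21-2); WM=21
i=6 t=29 v=6: → [29,35); WM=28

[2,15)=3 [19,28)=2 [29,35)=1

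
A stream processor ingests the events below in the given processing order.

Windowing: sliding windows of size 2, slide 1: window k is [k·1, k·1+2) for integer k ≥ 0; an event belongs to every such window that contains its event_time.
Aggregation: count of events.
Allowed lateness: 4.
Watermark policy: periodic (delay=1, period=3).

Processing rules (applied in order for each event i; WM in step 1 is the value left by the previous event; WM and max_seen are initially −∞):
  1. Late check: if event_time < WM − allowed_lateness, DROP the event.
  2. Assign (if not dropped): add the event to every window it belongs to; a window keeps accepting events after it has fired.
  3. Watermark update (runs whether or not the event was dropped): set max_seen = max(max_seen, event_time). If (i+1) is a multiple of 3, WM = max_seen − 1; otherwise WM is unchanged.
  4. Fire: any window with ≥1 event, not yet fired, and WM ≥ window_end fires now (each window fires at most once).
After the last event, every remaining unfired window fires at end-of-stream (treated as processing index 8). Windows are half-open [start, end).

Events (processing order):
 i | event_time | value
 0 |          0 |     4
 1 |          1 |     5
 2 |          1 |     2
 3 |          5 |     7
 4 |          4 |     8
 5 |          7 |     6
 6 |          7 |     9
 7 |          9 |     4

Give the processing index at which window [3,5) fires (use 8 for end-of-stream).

i=0 t=0 v=4: → [0,2); WM=−∞
i=1 t=1 v=5: → [1,3),[0,2); WM=−∞
i=2 t=1 v=2: → [1,3),[0,2); WM=0
i=3 t=5 v=7: → [5,7),[4,6); WM=0
i=4 t=4 v=8: → [4,6),[3,5); WM=0
i=5 t=7 v=6: → [7,9),[6,8); WM=6; [0,2) fires=3 [1,3) fires=2 [3,5) fires=1 [4,6) fires=2
i=6 t=7 v=9: → [7,9),[6,8); WM=6
i=7 t=9 v=4: → [9,11),[8,10); WM=6

5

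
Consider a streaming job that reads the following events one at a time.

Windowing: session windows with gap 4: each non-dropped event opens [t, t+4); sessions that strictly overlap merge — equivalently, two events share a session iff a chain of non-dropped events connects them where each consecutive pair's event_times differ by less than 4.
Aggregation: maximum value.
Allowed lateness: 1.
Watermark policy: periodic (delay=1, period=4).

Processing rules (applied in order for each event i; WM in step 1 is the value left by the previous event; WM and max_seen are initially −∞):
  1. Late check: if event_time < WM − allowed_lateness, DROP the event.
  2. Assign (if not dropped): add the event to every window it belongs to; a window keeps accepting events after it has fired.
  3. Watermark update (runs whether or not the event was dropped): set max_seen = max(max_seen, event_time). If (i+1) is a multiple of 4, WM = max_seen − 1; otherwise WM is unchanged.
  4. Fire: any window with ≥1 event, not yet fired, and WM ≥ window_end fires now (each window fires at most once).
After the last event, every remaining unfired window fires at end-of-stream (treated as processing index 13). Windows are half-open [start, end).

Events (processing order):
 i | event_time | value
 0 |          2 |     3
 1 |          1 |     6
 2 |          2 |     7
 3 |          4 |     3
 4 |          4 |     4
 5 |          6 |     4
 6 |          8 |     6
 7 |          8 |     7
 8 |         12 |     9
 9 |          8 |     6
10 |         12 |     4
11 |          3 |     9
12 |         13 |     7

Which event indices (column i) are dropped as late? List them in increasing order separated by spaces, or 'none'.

i=0 t=2 v=3: → [2,6); WM=−∞
i=1 t=1 v=6: → [1,6); WM=−∞
i=2 t=2 v=7: → [1,6); WM=−∞
i=3 t=4 v=3: → [1,8); WM=3
i=4 t=4 v=4: → [1,8); WM=3
i=5 t=6 v=4: → [1,10); WM=3
i=6 t=8 v=6: → [1,12); WM=3
i=7 t=8 v=7: → [1,12); WM=7
i=8 t=12 v=9: → [12,16); WM=7
i=9 t=8 v=6: → [1,12); WM=7
i=10 t=12 v=4: → [12,16); WM=7
i=11 t=3 v=9: DROP (t<7-1); WM=11
i=12 t=13 v=7: → [12,17); WM=11

11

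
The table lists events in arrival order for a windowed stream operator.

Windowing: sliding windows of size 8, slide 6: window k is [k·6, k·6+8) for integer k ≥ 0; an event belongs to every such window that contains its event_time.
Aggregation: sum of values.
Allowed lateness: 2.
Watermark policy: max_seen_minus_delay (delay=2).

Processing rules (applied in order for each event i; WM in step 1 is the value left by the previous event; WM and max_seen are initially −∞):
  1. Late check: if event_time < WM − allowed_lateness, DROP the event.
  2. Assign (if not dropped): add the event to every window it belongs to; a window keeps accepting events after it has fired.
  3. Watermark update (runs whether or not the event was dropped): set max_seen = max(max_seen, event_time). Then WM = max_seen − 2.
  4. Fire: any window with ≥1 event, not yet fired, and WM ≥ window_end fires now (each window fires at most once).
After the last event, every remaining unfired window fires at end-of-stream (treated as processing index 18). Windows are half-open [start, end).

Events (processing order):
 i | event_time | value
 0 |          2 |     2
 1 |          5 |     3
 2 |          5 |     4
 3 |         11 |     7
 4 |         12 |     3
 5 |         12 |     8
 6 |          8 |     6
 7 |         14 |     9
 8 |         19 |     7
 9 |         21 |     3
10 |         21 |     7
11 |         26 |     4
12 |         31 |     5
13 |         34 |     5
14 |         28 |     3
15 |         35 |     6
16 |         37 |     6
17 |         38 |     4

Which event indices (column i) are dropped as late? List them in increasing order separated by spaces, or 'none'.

14

i=0 t=2 v=2: → [0,8); WM=0
i=1 t=5 v=3: → [0,8); WM=3
i=2 t=5 v=4: → [0,8); WM=3
i=3 t=11 v=7: → [6,14); WM=9; [0,8) fires=9
i=4 t=12 v=3: → [12,20),[6,14); WM=10
i=5 t=12 v=8: → [12,20),[6,14); WM=10
i=6 t=8 v=6: → [6,14); WM=10
i=7 t=14 v=9: → [12,20); WM=12
i=8 t=19 v=7: → [18,26),[12,20); WM=17; [6,14) fires=24
i=9 t=21 v=3: → [18,26); WM=19
i=10 t=21 v=7: → [18,26); WM=19
i=11 t=26 v=4: → [24,32); WM=24; [12,20) fires=27
i=12 t=31 v=5: → [30,38),[24,32); WM=29; [18,26) fires=17
i=13 t=34 v=5: → [30,38); WM=32; [24,32) fires=9
i=14 t=28 v=3: DROP (t<32-2); WM=32
i=15 t=35 v=6: → [30,38); WM=33
i=16 t=37 v=6: → [36,44),[30,38); WM=35
i=17 t=38 v=4: → [36,44); WM=36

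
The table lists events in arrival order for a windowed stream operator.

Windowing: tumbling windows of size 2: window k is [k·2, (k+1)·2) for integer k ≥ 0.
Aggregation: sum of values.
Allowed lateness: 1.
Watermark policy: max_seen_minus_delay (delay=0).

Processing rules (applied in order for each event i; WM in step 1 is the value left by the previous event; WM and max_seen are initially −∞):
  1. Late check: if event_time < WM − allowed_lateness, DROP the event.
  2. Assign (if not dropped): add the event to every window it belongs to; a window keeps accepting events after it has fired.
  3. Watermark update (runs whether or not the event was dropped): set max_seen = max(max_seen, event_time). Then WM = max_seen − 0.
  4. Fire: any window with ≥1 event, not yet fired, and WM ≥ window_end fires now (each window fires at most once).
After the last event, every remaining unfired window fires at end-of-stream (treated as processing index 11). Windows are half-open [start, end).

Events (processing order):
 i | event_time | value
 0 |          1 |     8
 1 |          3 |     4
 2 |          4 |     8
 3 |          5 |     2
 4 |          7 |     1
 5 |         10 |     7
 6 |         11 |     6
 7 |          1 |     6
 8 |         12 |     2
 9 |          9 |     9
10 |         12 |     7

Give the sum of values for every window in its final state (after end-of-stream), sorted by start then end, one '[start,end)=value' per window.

[0,2)=8 [2,4)=4 [4,6)=10 [6,8)=1 [10,12)=13 [12,14)=9

i=0 t=1 v=8: → [0,2); WM=1
i=1 t=3 v=4: → [2,4); WM=3; [0,2) fires=8
i=2 t=4 v=8: → [4,6); WM=4; [2,4) fires=4
i=3 t=5 v=2: → [4,6); WM=5
i=4 t=7 v=1: → [6,8); WM=7; [4,6) fires=10
i=5 t=10 v=7: → [10,12); WM=10; [6,8) fires=1
i=6 t=11 v=6: → [10,12); WM=11
i=7 t=1 v=6: DROP (t<11-1); WM=11
i=8 t=12 v=2: → [12,14); WM=12; [10,12) fires=13
i=9 t=9 v=9: DROP (t<12-1); WM=12
i=10 t=12 v=7: → [12,14); WM=12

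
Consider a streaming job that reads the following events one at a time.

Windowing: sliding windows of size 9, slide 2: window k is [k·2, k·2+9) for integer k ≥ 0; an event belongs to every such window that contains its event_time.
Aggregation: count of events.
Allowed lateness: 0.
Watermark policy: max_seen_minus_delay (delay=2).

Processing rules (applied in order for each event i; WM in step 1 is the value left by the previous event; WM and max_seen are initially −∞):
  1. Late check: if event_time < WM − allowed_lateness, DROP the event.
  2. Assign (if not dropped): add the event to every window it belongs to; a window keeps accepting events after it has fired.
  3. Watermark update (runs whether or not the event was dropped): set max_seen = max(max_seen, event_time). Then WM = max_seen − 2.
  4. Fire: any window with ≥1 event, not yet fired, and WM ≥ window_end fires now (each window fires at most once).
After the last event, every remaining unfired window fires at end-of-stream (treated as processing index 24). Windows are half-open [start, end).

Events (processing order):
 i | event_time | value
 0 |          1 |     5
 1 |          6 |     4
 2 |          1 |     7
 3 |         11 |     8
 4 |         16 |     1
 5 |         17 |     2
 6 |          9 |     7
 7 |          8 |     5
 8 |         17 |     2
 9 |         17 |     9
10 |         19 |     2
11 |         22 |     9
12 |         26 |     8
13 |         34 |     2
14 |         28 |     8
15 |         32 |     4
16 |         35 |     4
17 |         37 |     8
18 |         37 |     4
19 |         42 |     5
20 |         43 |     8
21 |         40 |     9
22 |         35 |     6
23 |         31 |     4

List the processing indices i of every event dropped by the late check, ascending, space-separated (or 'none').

2 6 7 14 21 22 23

i=0 t=1 v=5: → [0,9); WM=-1
i=1 t=6 v=4: → [6,15),[4,13),[2,11),[0,9); WM=4
i=2 t=1 v=7: DROP (t<4-0); WM=4
i=3 t=11 v=8: → [10,19),[8,17),[6,15),[4,13); WM=9; [0,9) fires=2
i=4 t=16 v=1: → [16,25),[14,23),[12,21),[10,19),[8,17); WM=14; [2,11) fires=1 [4,13) fires=2
i=5 t=17 v=2: → [16,25),[14,23),[12,21),[10,19); WM=15; [6,15) fires=2
i=6 t=9 v=7: DROP (t<15-0); WM=15
i=7 t=8 v=5: DROP (t<15-0); WM=15
i=8 t=17 v=2: → [16,25),[14,23),[12,21),[10,19); WM=15
i=9 t=17 v=9: → [16,25),[14,23),[12,21),[10,19); WM=15
i=10 t=19 v=2: → [18,27),[16,25),[14,23),[12,21); WM=17; [8,17) fires=2
i=11 t=22 v=9: → [22,31),[20,29),[18,27),[16,25),[14,23); WM=20; [10,19) fires=5
i=12 t=26 v=8: → [26,35),[24,33),[22,31),[20,29),[18,27); WM=24; [12,21) fires=5 [14,23) fires=6
i=13 t=34 v=2: → [34,43),[32,41),[30,39),[28,37),[26,35); WM=32; [16,25) fires=6 [18,27) fires=3 [20,29) fires=2 [22,31) fires=2
i=14 t=28 v=8: DROP (t<32-0); WM=32
i=15 t=32 v=4: → [32,41),[30,39),[28,37),[26,35),[24,33); WM=32
i=16 t=35 v=4: → [34,43),[32,41),[30,39),[28,37); WM=33; [24,33) fires=2
i=17 t=37 v=8: → [36,45),[34,43),[32,41),[30,39); WM=35; [26,35) fires=3
i=18 t=37 v=4: → [36,45),[34,43),[32,41),[30,39); WM=35
i=19 t=42 v=5: → [42,51),[40,49),[38,47),[36,45),[34,43); WM=40; [28,37) fires=3 [30,39) fires=5
i=20 t=43 v=8: → [42,51),[40,49),[38,47),[36,45); WM=41; [32,41) fires=5
i=21 t=40 v=9: DROP (t<41-0); WM=41
i=22 t=35 v=6: DROP (t<41-0); WM=41
i=23 t=31 v=4: DROP (t<41-0); WM=41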